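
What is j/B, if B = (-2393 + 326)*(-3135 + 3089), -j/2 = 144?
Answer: -48/15847 ≈ -0.0030290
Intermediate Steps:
j = -288 (j = -2*144 = -288)
B = 95082 (B = -2067*(-46) = 95082)
j/B = -288/95082 = -288*1/95082 = -48/15847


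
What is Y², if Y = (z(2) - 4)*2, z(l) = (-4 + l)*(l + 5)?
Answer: 1296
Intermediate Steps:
z(l) = (-4 + l)*(5 + l)
Y = -36 (Y = ((-20 + 2 + 2²) - 4)*2 = ((-20 + 2 + 4) - 4)*2 = (-14 - 4)*2 = -18*2 = -36)
Y² = (-36)² = 1296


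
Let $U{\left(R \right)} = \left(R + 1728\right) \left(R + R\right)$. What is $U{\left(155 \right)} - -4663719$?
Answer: $5247449$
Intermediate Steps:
$U{\left(R \right)} = 2 R \left(1728 + R\right)$ ($U{\left(R \right)} = \left(1728 + R\right) 2 R = 2 R \left(1728 + R\right)$)
$U{\left(155 \right)} - -4663719 = 2 \cdot 155 \left(1728 + 155\right) - -4663719 = 2 \cdot 155 \cdot 1883 + 4663719 = 583730 + 4663719 = 5247449$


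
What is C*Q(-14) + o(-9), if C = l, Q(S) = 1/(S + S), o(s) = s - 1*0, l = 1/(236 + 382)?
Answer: -155737/17304 ≈ -9.0001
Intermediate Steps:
l = 1/618 ≈ 0.0016181
o(s) = s (o(s) = s + 0 = s)
Q(S) = 1/(2*S)
C = 1/618 ≈ 0.0016181
C*Q(-14) + o(-9) = ((½)/(-14))/618 - 9 = ((½)*(-1/14))/618 - 9 = (1/618)*(-1/28) - 9 = -1/17304 - 9 = -155737/17304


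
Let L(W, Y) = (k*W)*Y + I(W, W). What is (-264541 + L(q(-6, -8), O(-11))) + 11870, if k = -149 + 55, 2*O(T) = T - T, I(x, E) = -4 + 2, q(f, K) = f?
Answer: -252673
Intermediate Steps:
I(x, E) = -2
O(T) = 0 (O(T) = (T - T)/2 = (½)*0 = 0)
k = -94
L(W, Y) = -2 - 94*W*Y (L(W, Y) = (-94*W)*Y - 2 = -94*W*Y - 2 = -2 - 94*W*Y)
(-264541 + L(q(-6, -8), O(-11))) + 11870 = (-264541 + (-2 - 94*(-6)*0)) + 11870 = (-264541 + (-2 + 0)) + 11870 = (-264541 - 2) + 11870 = -264543 + 11870 = -252673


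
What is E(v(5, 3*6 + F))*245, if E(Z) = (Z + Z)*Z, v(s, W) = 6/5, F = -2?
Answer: 3528/5 ≈ 705.60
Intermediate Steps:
v(s, W) = 6/5 (v(s, W) = 6*(⅕) = 6/5)
E(Z) = 2*Z² (E(Z) = (2*Z)*Z = 2*Z²)
E(v(5, 3*6 + F))*245 = (2*(6/5)²)*245 = (2*(36/25))*245 = (72/25)*245 = 3528/5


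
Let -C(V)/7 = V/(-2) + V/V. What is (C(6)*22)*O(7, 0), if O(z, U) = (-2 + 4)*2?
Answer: 1232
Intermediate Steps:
C(V) = -7 + 7*V/2 (C(V) = -7*(V/(-2) + V/V) = -7*(V*(-½) + 1) = -7*(-V/2 + 1) = -7*(1 - V/2) = -7 + 7*V/2)
O(z, U) = 4 (O(z, U) = 2*2 = 4)
(C(6)*22)*O(7, 0) = ((-7 + (7/2)*6)*22)*4 = ((-7 + 21)*22)*4 = (14*22)*4 = 308*4 = 1232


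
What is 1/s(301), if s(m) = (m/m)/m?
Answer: 301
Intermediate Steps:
s(m) = 1/m
1/s(301) = 1/(1/301) = 301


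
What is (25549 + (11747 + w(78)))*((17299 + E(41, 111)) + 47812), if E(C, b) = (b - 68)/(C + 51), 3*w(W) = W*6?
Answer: 56086757565/23 ≈ 2.4386e+9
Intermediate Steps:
w(W) = 2*W (w(W) = (W*6)/3 = (6*W)/3 = 2*W)
E(C, b) = (-68 + b)/(51 + C)
(25549 + (11747 + w(78)))*((17299 + E(41, 111)) + 47812) = (25549 + (11747 + 2*78))*((17299 + (-68 + 111)/(51 + 41)) + 47812) = (25549 + (11747 + 156))*((17299 + 43/92) + 47812) = (25549 + 11903)*((17299 + (1/92)*43) + 47812) = 37452*((17299 + 43/92) + 47812) = 37452*(1591551/92 + 47812) = 37452*(5990255/92) = 56086757565/23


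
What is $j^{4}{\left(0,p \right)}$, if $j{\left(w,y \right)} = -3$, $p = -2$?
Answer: $81$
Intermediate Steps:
$j^{4}{\left(0,p \right)} = \left(-3\right)^{4} = 81$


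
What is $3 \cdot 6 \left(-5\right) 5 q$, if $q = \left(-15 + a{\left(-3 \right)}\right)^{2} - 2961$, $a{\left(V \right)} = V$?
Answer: $1186650$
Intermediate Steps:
$q = -2637$ ($q = \left(-15 - 3\right)^{2} - 2961 = \left(-18\right)^{2} - 2961 = 324 - 2961 = -2637$)
$3 \cdot 6 \left(-5\right) 5 q = 3 \cdot 6 \left(-5\right) 5 \left(-2637\right) = 3 \left(\left(-30\right) 5\right) \left(-2637\right) = 3 \left(-150\right) \left(-2637\right) = \left(-450\right) \left(-2637\right) = 1186650$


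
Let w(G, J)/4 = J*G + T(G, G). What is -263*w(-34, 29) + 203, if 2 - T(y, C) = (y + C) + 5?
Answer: 969095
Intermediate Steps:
T(y, C) = -3 - C - y (T(y, C) = 2 - ((y + C) + 5) = 2 - ((C + y) + 5) = 2 - (5 + C + y) = 2 + (-5 - C - y) = -3 - C - y)
w(G, J) = -12 - 8*G + 4*G*J (w(G, J) = 4*(J*G + (-3 - G - G)) = 4*(G*J + (-3 - 2*G)) = 4*(-3 - 2*G + G*J) = -12 - 8*G + 4*G*J)
-263*w(-34, 29) + 203 = -263*(-12 - 8*(-34) + 4*(-34)*29) + 203 = -263*(-12 + 272 - 3944) + 203 = -263*(-3684) + 203 = 968892 + 203 = 969095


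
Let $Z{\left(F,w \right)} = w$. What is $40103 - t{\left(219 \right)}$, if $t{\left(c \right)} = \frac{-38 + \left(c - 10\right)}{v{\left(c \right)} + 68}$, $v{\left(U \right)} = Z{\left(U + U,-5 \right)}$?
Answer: $\frac{280702}{7} \approx 40100.0$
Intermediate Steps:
$v{\left(U \right)} = -5$
$t{\left(c \right)} = - \frac{16}{21} + \frac{c}{63}$ ($t{\left(c \right)} = \frac{-38 + \left(c - 10\right)}{-5 + 68} = \frac{-38 + \left(-10 + c\right)}{63} = \left(-48 + c\right) \frac{1}{63} = - \frac{16}{21} + \frac{c}{63}$)
$40103 - t{\left(219 \right)} = 40103 - \left(- \frac{16}{21} + \frac{1}{63} \cdot 219\right) = 40103 - \left(- \frac{16}{21} + \frac{73}{21}\right) = 40103 - \frac{19}{7} = \frac{280702}{7}$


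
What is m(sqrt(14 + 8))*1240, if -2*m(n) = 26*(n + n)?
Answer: -32240*sqrt(22) ≈ -1.5122e+5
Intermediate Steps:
m(n) = -26*n (m(n) = -13*(n + n) = -13*2*n = -26*n)
m(sqrt(14 + 8))*1240 = -26*sqrt(14 + 8)*1240 = -26*sqrt(22)*1240 = -32240*sqrt(22)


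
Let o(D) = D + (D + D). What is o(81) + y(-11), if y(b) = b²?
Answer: 364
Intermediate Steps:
o(D) = 3*D (o(D) = D + 2*D = 3*D)
o(81) + y(-11) = 3*81 + (-11)² = 243 + 121 = 364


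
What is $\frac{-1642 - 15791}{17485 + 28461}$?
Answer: $- \frac{17433}{45946} \approx -0.37942$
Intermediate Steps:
$\frac{-1642 - 15791}{17485 + 28461} = - \frac{17433}{45946}$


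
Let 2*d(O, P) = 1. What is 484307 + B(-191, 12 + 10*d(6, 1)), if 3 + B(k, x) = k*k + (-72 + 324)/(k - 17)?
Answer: 27080757/52 ≈ 5.2078e+5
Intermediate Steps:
d(O, P) = ½ (d(O, P) = (½)*1 = ½)
B(k, x) = -3 + k² + 252/(-17 + k) (B(k, x) = -3 + (k*k + (-72 + 324)/(k - 17)) = -3 + (k² + 252/(-17 + k)) = -3 + k² + 252/(-17 + k))
484307 + B(-191, 12 + 10*d(6, 1)) = 484307 + (303 + (-191)³ - 17*(-191)² - 3*(-191))/(-17 - 191) = 484307 + (303 - 6967871 - 17*36481 + 573)/(-208) = 484307 - (303 - 6967871 - 620177 + 573)/208 = 484307 - 1/208*(-7587172) = 484307 + 1896793/52 = 27080757/52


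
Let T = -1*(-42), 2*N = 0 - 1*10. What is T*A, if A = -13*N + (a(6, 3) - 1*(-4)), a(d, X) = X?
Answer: 3024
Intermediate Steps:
N = -5 (N = (0 - 1*10)/2 = (0 - 10)/2 = (½)*(-10) = -5)
T = 42
A = 72 (A = -13*(-5) + (3 - 1*(-4)) = 65 + (3 + 4) = 65 + 7 = 72)
T*A = 42*72 = 3024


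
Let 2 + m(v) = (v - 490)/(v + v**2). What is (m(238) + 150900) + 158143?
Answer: 1255633565/4063 ≈ 3.0904e+5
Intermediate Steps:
m(v) = -2 + (-490 + v)/(v + v**2) (m(v) = -2 + (v - 490)/(v + v**2) = -2 + (-490 + v)/(v + v**2))
(m(238) + 150900) + 158143 = ((-490 - 1*238 - 2*238**2)/(238*(1 + 238)) + 150900) + 158143 = ((1/238)*(-490 - 238 - 2*56644)/239 + 150900) + 158143 = ((1/238)*(1/239)*(-490 - 238 - 113288) + 150900) + 158143 = ((1/238)*(1/239)*(-114016) + 150900) + 158143 = (-8144/4063 + 150900) + 158143 = 613098556/4063 + 158143 = 1255633565/4063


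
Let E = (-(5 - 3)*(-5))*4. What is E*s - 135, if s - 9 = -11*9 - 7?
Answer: -4015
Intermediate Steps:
E = 40 (E = (-1*2*(-5))*4 = -2*(-5)*4 = 10*4 = 40)
s = -97 (s = 9 + (-11*9 - 7) = 9 + (-99 - 7) = 9 - 106 = -97)
E*s - 135 = 40*(-97) - 135 = -3880 - 135 = -4015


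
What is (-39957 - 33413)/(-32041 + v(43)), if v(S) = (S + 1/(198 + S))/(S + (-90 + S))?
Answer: 8841085/3862236 ≈ 2.2891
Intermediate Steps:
v(S) = (S + 1/(198 + S))/(-90 + 2*S)
(-39957 - 33413)/(-32041 + v(43)) = (-39957 - 33413)/(-32041 + (1 + 43² + 198*43)/(2*(-8910 + 43² + 153*43))) = -73370/(-32041 + (1 + 1849 + 8514)/(2*(-8910 + 1849 + 6579))) = -73370/(-32041 + (½)*10364/(-482)) = -73370/(-32041 + (½)*(-1/482)*10364) = -73370/(-32041 - 2591/241) = -73370/(-7724472/241) = -73370*(-241/7724472) = 8841085/3862236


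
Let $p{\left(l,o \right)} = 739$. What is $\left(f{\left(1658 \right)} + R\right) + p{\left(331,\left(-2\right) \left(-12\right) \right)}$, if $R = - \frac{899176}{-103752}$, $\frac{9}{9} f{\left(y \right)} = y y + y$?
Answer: $\frac{35682513206}{12969} \approx 2.7514 \cdot 10^{6}$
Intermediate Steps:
$f{\left(y \right)} = y + y^{2}$ ($f{\left(y \right)} = y y + y = y^{2} + y = y + y^{2}$)
$R = \frac{112397}{12969}$ ($R = \left(-899176\right) \left(- \frac{1}{103752}\right) = \frac{112397}{12969} \approx 8.6666$)
$\left(f{\left(1658 \right)} + R\right) + p{\left(331,\left(-2\right) \left(-12\right) \right)} = \left(1658 \left(1 + 1658\right) + \frac{112397}{12969}\right) + 739 = \left(1658 \cdot 1659 + \frac{112397}{12969}\right) + 739 = \left(2750622 + \frac{112397}{12969}\right) + 739 = \frac{35672929115}{12969} + 739 = \frac{35682513206}{12969}$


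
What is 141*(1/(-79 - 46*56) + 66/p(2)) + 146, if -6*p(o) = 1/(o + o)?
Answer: -1562386141/7000 ≈ -2.2320e+5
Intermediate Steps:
p(o) = -1/(12*o) (p(o) = -1/(6*(o + o)) = -1/(2*o)/6 = -1/(12*o))
141*(1/(-79 - 46*56) + 66/p(2)) + 146 = 141*(1/(-79 - 46*56) + 66/((-1/12/2))) + 146 = 141*((1/56)/(-125) + 66/((-1/12*½))) + 146 = 141*(-1/125*1/56 + 66/(-1/24)) + 146 = 141*(-1/7000 + 66*(-24)) + 146 = 141*(-1/7000 - 1584) + 146 = 141*(-11088001/7000) + 146 = -1563408141/7000 + 146 = -1562386141/7000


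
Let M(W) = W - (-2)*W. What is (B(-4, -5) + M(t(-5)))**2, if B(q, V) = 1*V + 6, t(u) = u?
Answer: 196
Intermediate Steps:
B(q, V) = 6 + V (B(q, V) = V + 6 = 6 + V)
M(W) = 3*W (M(W) = W + 2*W = 3*W)
(B(-4, -5) + M(t(-5)))**2 = ((6 - 5) + 3*(-5))**2 = (1 - 15)**2 = (-14)**2 = 196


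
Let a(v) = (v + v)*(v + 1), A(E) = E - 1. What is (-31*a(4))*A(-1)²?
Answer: -4960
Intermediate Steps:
A(E) = -1 + E
a(v) = 2*v*(1 + v) (a(v) = (2*v)*(1 + v) = 2*v*(1 + v))
(-31*a(4))*A(-1)² = (-62*4*(1 + 4))*(-1 - 1)² = -62*4*5*(-2)² = -31*40*4 = -1240*4 = -4960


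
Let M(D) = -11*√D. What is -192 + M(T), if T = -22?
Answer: -192 - 11*I*√22 ≈ -192.0 - 51.595*I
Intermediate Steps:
-192 + M(T) = -192 - 11*I*√22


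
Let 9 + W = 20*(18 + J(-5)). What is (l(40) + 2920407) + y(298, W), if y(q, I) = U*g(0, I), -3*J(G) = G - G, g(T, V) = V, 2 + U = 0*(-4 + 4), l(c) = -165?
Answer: 2919540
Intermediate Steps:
U = -2 (U = -2 + 0*(-4 + 4) = -2 + 0*0 = -2 + 0 = -2)
J(G) = 0 (J(G) = -(G - G)/3 = -⅓*0 = 0)
W = 351 (W = -9 + 20*(18 + 0) = -9 + 20*18 = -9 + 360 = 351)
y(q, I) = -2*I
(l(40) + 2920407) + y(298, W) = (-165 + 2920407) - 2*351 = 2920242 - 702 = 2919540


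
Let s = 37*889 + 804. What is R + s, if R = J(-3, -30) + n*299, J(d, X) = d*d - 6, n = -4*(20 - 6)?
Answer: 16956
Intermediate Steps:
n = -56 (n = -4*14 = -56)
s = 33697 (s = 32893 + 804 = 33697)
J(d, X) = -6 + d² (J(d, X) = d² - 6 = -6 + d²)
R = -16741 (R = (-6 + (-3)²) - 56*299 = (-6 + 9) - 16744 = 3 - 16744 = -16741)
R + s = -16741 + 33697 = 16956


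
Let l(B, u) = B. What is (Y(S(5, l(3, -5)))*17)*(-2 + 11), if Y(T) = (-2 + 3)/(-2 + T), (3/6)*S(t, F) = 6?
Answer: 153/10 ≈ 15.300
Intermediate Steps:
S(t, F) = 12 (S(t, F) = 2*6 = 12)
Y(T) = 1/(-2 + T)
(Y(S(5, l(3, -5)))*17)*(-2 + 11) = (17/(-2 + 12))*(-2 + 11) = (17/10)*9 = 153/10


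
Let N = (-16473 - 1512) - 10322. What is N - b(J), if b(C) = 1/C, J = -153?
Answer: -4330970/153 ≈ -28307.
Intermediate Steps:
N = -28307 (N = -17985 - 10322 = -28307)
N - b(J) = -28307 - 1/(-153) = -28307 - 1*(-1/153) = -28307 + 1/153 = -4330970/153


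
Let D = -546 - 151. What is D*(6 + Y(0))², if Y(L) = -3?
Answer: -6273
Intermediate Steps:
D = -697
D*(6 + Y(0))² = -697*(6 - 3)² = -697*3² = -697*9 = -6273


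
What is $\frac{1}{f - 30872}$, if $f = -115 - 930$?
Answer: $- \frac{1}{31917} \approx -3.1331 \cdot 10^{-5}$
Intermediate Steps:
$f = -1045$ ($f = -115 - 930 = -1045$)
$\frac{1}{f - 30872} = \frac{1}{-1045 - 30872} = \frac{1}{-31917} = - \frac{1}{31917}$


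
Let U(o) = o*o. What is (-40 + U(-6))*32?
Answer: -128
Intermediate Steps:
U(o) = o²
(-40 + U(-6))*32 = (-40 + (-6)²)*32 = (-40 + 36)*32 = -4*32 = -128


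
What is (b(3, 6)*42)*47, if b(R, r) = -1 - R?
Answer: -7896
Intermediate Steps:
(b(3, 6)*42)*47 = ((-1 - 1*3)*42)*47 = ((-1 - 3)*42)*47 = -4*42*47 = -168*47 = -7896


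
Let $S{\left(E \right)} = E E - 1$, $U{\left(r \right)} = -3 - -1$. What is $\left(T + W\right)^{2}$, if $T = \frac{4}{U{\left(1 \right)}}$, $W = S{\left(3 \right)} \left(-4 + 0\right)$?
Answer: $1156$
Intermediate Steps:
$U{\left(r \right)} = -2$ ($U{\left(r \right)} = -3 + 1 = -2$)
$S{\left(E \right)} = -1 + E^{2}$ ($S{\left(E \right)} = E^{2} - 1 = -1 + E^{2}$)
$W = -32$ ($W = \left(-1 + 3^{2}\right) \left(-4 + 0\right) = \left(-1 + 9\right) \left(-4\right) = 8 \left(-4\right) = -32$)
$T = -2$ ($T = \frac{4}{-2} = 4 \left(- \frac{1}{2}\right) = -2$)
$\left(T + W\right)^{2} = \left(-2 - 32\right)^{2} = \left(-34\right)^{2} = 1156$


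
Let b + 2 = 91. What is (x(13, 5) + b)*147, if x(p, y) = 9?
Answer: 14406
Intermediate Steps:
b = 89 (b = -2 + 91 = 89)
(x(13, 5) + b)*147 = (9 + 89)*147 = 98*147 = 14406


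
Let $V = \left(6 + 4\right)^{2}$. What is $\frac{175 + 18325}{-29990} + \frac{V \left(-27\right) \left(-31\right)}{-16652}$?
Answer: $- \frac{70455625}{12484837} \approx -5.6433$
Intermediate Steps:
$V = 100$ ($V = 10^{2} = 100$)
$\frac{175 + 18325}{-29990} + \frac{V \left(-27\right) \left(-31\right)}{-16652} = \frac{175 + 18325}{-29990} + \frac{100 \left(-27\right) \left(-31\right)}{-16652} = 18500 \left(- \frac{1}{29990}\right) + \left(-2700\right) \left(-31\right) \left(- \frac{1}{16652}\right) = - \frac{1850}{2999} + 83700 \left(- \frac{1}{16652}\right) = - \frac{1850}{2999} - \frac{20925}{4163} = - \frac{70455625}{12484837}$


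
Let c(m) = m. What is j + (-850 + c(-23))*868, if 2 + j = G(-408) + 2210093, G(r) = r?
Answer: 1451919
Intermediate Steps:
j = 2209683 (j = -2 + (-408 + 2210093) = -2 + 2209685 = 2209683)
j + (-850 + c(-23))*868 = 2209683 + (-850 - 23)*868 = 2209683 - 873*868 = 2209683 - 757764 = 1451919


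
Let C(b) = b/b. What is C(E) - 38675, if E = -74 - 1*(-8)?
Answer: -38674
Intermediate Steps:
E = -66 (E = -74 + 8 = -66)
C(b) = 1
C(E) - 38675 = 1 - 38675 = -38674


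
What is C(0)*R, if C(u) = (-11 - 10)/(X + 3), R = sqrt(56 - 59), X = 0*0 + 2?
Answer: -21*I*sqrt(3)/5 ≈ -7.2746*I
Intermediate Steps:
X = 2 (X = 0 + 2 = 2)
R = I*sqrt(3) (R = sqrt(-3) = I*sqrt(3) ≈ 1.732*I)
C(u) = -21/5 (C(u) = (-11 - 10)/(2 + 3) = -21/5)
C(0)*R = -21*I*sqrt(3)/5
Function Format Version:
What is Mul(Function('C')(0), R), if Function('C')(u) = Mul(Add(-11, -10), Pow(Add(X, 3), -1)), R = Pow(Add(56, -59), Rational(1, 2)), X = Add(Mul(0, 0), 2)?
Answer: Mul(Rational(-21, 5), I, Pow(3, Rational(1, 2))) ≈ Mul(-7.2746, I)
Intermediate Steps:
X = 2 (X = Add(0, 2) = 2)
R = Mul(I, Pow(3, Rational(1, 2))) (R = Pow(-3, Rational(1, 2)) = Mul(I, Pow(3, Rational(1, 2))) ≈ Mul(1.7320, I))
Function('C')(u) = Rational(-21, 5) (Function('C')(u) = Mul(Add(-11, -10), Pow(Add(2, 3), -1)) = Mul(-21, Pow(5, -1)) = Mul(-21, Rational(1, 5)) = Rational(-21, 5))
Mul(Function('C')(0), R) = Mul(Rational(-21, 5), Mul(I, Pow(3, Rational(1, 2)))) = Mul(Rational(-21, 5), I, Pow(3, Rational(1, 2)))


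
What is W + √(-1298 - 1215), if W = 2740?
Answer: 2740 + I*√2513 ≈ 2740.0 + 50.13*I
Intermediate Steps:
W + √(-1298 - 1215) = 2740 + √(-1298 - 1215) = 2740 + √(-2513) = 2740 + I*√2513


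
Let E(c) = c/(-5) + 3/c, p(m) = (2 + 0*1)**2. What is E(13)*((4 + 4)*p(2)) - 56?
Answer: -8568/65 ≈ -131.82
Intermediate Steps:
p(m) = 4 (p(m) = (2 + 0)**2 = 2**2 = 4)
E(c) = 3/c - c/5 (E(c) = c*(-1/5) + 3/c = -c/5 + 3/c = 3/c - c/5)
E(13)*((4 + 4)*p(2)) - 56 = (3/13 - 1/5*13)*((4 + 4)*4) - 56 = (3*(1/13) - 13/5)*(8*4) - 56 = (3/13 - 13/5)*32 - 56 = -154/65*32 - 56 = -4928/65 - 56 = -8568/65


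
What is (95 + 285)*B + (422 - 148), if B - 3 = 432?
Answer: 165574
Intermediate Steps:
B = 435 (B = 3 + 432 = 435)
(95 + 285)*B + (422 - 148) = (95 + 285)*435 + (422 - 148) = 380*435 + 274 = 165300 + 274 = 165574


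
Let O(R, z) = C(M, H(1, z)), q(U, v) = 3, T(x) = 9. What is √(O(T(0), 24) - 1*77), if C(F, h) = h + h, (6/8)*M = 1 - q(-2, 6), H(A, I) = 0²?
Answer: I*√77 ≈ 8.775*I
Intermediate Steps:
H(A, I) = 0
M = -8/3 (M = 4*(1 - 1*3)/3 = 4*(1 - 3)/3 = (4/3)*(-2) = -8/3 ≈ -2.6667)
C(F, h) = 2*h
O(R, z) = 0 (O(R, z) = 2*0 = 0)
√(O(T(0), 24) - 1*77) = √(0 - 1*77) = √(0 - 77) = √(-77) = I*√77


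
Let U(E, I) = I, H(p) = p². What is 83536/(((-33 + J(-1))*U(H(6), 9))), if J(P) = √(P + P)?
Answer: -918896/3273 - 83536*I*√2/9819 ≈ -280.75 - 12.032*I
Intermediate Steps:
J(P) = √2*√P (J(P) = √(2*P) = √2*√P)
83536/(((-33 + J(-1))*U(H(6), 9))) = 83536/(((-33 + √2*√(-1))*9)) = 83536/(((-33 + √2*I)*9)) = 83536/(((-33 + I*√2)*9)) = 83536/(-297 + 9*I*√2)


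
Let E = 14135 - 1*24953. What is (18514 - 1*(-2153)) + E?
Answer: 9849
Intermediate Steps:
E = -10818 (E = 14135 - 24953 = -10818)
(18514 - 1*(-2153)) + E = (18514 - 1*(-2153)) - 10818 = (18514 + 2153) - 10818 = 20667 - 10818 = 9849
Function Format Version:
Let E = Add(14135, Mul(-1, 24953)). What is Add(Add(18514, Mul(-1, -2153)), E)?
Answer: 9849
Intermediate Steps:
E = -10818 (E = Add(14135, -24953) = -10818)
Add(Add(18514, Mul(-1, -2153)), E) = Add(Add(18514, Mul(-1, -2153)), -10818) = Add(Add(18514, 2153), -10818) = Add(20667, -10818) = 9849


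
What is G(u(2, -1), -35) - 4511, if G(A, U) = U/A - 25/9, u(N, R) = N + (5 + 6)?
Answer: -528427/117 ≈ -4516.5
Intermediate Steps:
u(N, R) = 11 + N (u(N, R) = N + 11 = 11 + N)
G(A, U) = -25/9 + U/A (G(A, U) = U/A - 25*1/9 = U/A - 25/9 = -25/9 + U/A)
G(u(2, -1), -35) - 4511 = (-25/9 - 35/(11 + 2)) - 4511 = (-25/9 - 35/13) - 4511 = -640/117 - 4511 = -528427/117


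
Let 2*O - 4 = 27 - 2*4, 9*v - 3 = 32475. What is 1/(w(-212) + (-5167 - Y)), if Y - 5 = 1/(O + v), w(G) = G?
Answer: -21721/116945870 ≈ -0.00018574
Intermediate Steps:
v = 10826/3 (v = ⅓ + (⅑)*32475 = ⅓ + 10825/3 = 10826/3 ≈ 3608.7)
O = 23/2 (O = 2 + (27 - 2*4)/2 = 2 + (27 - 8)/2 = 2 + (½)*19 = 2 + 19/2 = 23/2 ≈ 11.500)
Y = 108611/21721 (Y = 5 + 1/(23/2 + 10826/3) = 5 + 1/(21721/6) = 5 + 6/21721 = 108611/21721 ≈ 5.0003)
1/(w(-212) + (-5167 - Y)) = 1/(-212 + (-5167 - 1*108611/21721)) = 1/(-212 + (-5167 - 108611/21721)) = 1/(-212 - 112341018/21721) = 1/(-116945870/21721) = -21721/116945870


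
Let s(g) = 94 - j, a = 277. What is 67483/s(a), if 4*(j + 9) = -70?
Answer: 134966/241 ≈ 560.02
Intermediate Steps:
j = -53/2 (j = -9 + (¼)*(-70) = -9 - 35/2 = -53/2 ≈ -26.500)
s(g) = 241/2 (s(g) = 94 - 1*(-53/2) = 94 + 53/2 = 241/2)
67483/s(a) = 67483/(241/2) = 67483*(2/241) = 134966/241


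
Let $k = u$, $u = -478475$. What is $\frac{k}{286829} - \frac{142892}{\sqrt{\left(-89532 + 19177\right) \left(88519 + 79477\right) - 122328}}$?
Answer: $- \frac{478475}{286829} + \frac{71446 i \sqrt{2954870227}}{2954870227} \approx -1.6682 + 1.3143 i$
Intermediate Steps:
$k = -478475$
$\frac{k}{286829} - \frac{142892}{\sqrt{\left(-89532 + 19177\right) \left(88519 + 79477\right) - 122328}} = - \frac{478475}{286829} - \frac{142892}{\sqrt{\left(-89532 + 19177\right) \left(88519 + 79477\right) - 122328}} = \left(-478475\right) \frac{1}{286829} - \frac{142892}{\sqrt{\left(-70355\right) 167996 - 122328}} = - \frac{478475}{286829} - \frac{142892}{\sqrt{-11819358580 - 122328}} = - \frac{478475}{286829} - \frac{142892}{\sqrt{-11819480908}} = - \frac{478475}{286829} - \frac{142892}{2 i \sqrt{2954870227}} = - \frac{478475}{286829} - 142892 \left(- \frac{i \sqrt{2954870227}}{5909740454}\right) = - \frac{478475}{286829} + \frac{71446 i \sqrt{2954870227}}{2954870227}$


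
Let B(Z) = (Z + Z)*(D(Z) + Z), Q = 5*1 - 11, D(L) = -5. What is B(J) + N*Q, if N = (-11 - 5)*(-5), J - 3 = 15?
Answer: -12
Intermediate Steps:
J = 18 (J = 3 + 15 = 18)
Q = -6 (Q = 5 - 11 = -6)
N = 80 (N = -16*(-5) = 80)
B(Z) = 2*Z*(-5 + Z) (B(Z) = (Z + Z)*(-5 + Z) = (2*Z)*(-5 + Z) = 2*Z*(-5 + Z))
B(J) + N*Q = 2*18*(-5 + 18) + 80*(-6) = 2*18*13 - 480 = 468 - 480 = -12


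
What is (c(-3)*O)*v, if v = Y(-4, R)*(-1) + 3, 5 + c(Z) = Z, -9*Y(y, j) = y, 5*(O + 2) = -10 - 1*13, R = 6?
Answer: 2024/15 ≈ 134.93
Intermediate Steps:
O = -33/5 (O = -2 + (-10 - 1*13)/5 = -2 + (-10 - 13)/5 = -2 + (⅕)*(-23) = -2 - 23/5 = -33/5 ≈ -6.6000)
Y(y, j) = -y/9
c(Z) = -5 + Z
v = 23/9 (v = -⅑*(-4)*(-1) + 3 = (4/9)*(-1) + 3 = -4/9 + 3 = 23/9 ≈ 2.5556)
(c(-3)*O)*v = ((-5 - 3)*(-33/5))*(23/9) = -8*(-33/5)*(23/9) = (264/5)*(23/9) = 2024/15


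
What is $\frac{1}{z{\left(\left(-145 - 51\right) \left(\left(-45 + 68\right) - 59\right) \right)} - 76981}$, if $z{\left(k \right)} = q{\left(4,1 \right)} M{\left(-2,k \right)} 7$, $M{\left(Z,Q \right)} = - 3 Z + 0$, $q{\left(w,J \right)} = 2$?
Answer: $- \frac{1}{76897} \approx -1.3004 \cdot 10^{-5}$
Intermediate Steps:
$M{\left(Z,Q \right)} = - 3 Z$
$z{\left(k \right)} = 84$ ($z{\left(k \right)} = 2 \left(\left(-3\right) \left(-2\right)\right) 7 = 2 \cdot 6 \cdot 7 = 12 \cdot 7 = 84$)
$\frac{1}{z{\left(\left(-145 - 51\right) \left(\left(-45 + 68\right) - 59\right) \right)} - 76981} = \frac{1}{84 - 76981} = \frac{1}{-76897} = - \frac{1}{76897}$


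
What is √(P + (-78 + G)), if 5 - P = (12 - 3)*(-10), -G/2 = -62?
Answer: √141 ≈ 11.874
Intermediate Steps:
G = 124 (G = -2*(-62) = 124)
P = 95 (P = 5 - (12 - 3)*(-10) = 5 - 9*(-10) = 5 - 1*(-90) = 5 + 90 = 95)
√(P + (-78 + G)) = √(95 + (-78 + 124)) = √(95 + 46) = √141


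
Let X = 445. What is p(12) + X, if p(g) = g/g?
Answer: 446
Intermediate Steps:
p(g) = 1
p(12) + X = 1 + 445 = 446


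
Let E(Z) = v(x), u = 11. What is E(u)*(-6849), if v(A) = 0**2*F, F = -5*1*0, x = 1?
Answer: 0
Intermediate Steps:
F = 0 (F = -5*0 = 0)
v(A) = 0 (v(A) = 0**2*0 = 0*0 = 0)
E(Z) = 0
E(u)*(-6849) = 0*(-6849) = 0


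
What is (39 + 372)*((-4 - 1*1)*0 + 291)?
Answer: 119601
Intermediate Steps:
(39 + 372)*((-4 - 1*1)*0 + 291) = 411*((-4 - 1)*0 + 291) = 411*(-5*0 + 291) = 411*(0 + 291) = 411*291 = 119601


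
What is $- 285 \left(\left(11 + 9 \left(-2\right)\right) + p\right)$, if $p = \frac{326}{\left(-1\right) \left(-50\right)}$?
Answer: $\frac{684}{5} \approx 136.8$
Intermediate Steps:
$p = \frac{163}{25}$ ($p = \frac{326}{50} = 326 \cdot \frac{1}{50} = \frac{163}{25} \approx 6.52$)
$- 285 \left(\left(11 + 9 \left(-2\right)\right) + p\right) = - 285 \left(\left(11 + 9 \left(-2\right)\right) + \frac{163}{25}\right) = - 285 \left(\left(11 - 18\right) + \frac{163}{25}\right) = - 285 \left(-7 + \frac{163}{25}\right) = \left(-285\right) \left(- \frac{12}{25}\right) = \frac{684}{5}$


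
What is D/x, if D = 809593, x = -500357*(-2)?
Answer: 809593/1000714 ≈ 0.80902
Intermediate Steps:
x = 1000714
D/x = 809593/1000714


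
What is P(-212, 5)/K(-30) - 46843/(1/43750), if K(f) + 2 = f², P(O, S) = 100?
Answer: -920172181200/449 ≈ -2.0494e+9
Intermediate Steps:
K(f) = -2 + f²
P(-212, 5)/K(-30) - 46843/(1/43750) = 100/(-2 + (-30)²) - 46843/(1/43750) = 100/(-2 + 900) - 46843/1/43750 = 100/898 - 46843*43750 = 100*(1/898) - 2049381250 = 50/449 - 2049381250 = -920172181200/449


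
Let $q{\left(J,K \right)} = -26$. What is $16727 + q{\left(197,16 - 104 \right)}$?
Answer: $16701$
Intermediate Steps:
$16727 + q{\left(197,16 - 104 \right)} = 16727 - 26 = 16701$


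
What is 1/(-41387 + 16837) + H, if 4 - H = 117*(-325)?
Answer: 933611949/24550 ≈ 38029.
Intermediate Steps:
H = 38029 (H = 4 - 117*(-325) = 4 - 1*(-38025) = 4 + 38025 = 38029)
1/(-41387 + 16837) + H = 1/(-41387 + 16837) + 38029 = 1/(-24550) + 38029 = -1/24550 + 38029 = 933611949/24550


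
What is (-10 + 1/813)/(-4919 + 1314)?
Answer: 8129/2930865 ≈ 0.0027736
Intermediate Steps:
(-10 + 1/813)/(-4919 + 1314) = (-10 + (1/813)*1)/(-3605) = (-10 + 1/813)*(-1/3605) = -8129/813*(-1/3605) = 8129/2930865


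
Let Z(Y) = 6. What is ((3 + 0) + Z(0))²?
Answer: 81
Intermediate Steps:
((3 + 0) + Z(0))² = ((3 + 0) + 6)² = (3 + 6)² = 9² = 81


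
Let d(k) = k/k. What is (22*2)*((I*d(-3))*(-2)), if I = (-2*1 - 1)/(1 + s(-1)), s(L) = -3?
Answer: -132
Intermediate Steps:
I = 3/2 (I = (-2*1 - 1)/(1 - 3) = (-2 - 1)/(-2) = -3*(-½) = 3/2 ≈ 1.5000)
d(k) = 1
(22*2)*((I*d(-3))*(-2)) = (22*2)*(((3/2)*1)*(-2)) = 44*((3/2)*(-2)) = 44*(-3) = -132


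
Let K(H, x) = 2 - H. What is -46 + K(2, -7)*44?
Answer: -46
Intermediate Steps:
-46 + K(2, -7)*44 = -46 + (2 - 1*2)*44 = -46 + (2 - 2)*44 = -46 + 0*44 = -46 + 0 = -46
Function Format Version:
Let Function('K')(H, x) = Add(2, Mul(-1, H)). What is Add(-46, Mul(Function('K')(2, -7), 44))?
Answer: -46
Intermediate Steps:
Add(-46, Mul(Function('K')(2, -7), 44)) = Add(-46, Mul(Add(2, Mul(-1, 2)), 44)) = Add(-46, Mul(Add(2, -2), 44)) = Add(-46, Mul(0, 44)) = Add(-46, 0) = -46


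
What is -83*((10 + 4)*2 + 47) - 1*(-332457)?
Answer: 326232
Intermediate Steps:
-83*((10 + 4)*2 + 47) - 1*(-332457) = -83*(14*2 + 47) + 332457 = -83*(28 + 47) + 332457 = -83*75 + 332457 = -6225 + 332457 = 326232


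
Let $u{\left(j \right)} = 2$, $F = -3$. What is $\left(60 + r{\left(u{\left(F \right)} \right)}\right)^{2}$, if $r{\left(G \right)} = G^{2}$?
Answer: $4096$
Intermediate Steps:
$\left(60 + r{\left(u{\left(F \right)} \right)}\right)^{2} = \left(60 + 2^{2}\right)^{2} = \left(60 + 4\right)^{2} = 64^{2} = 4096$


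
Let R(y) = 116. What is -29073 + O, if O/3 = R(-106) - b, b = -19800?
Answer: 30675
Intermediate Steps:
O = 59748 (O = 3*(116 - 1*(-19800)) = 3*(116 + 19800) = 3*19916 = 59748)
-29073 + O = -29073 + 59748 = 30675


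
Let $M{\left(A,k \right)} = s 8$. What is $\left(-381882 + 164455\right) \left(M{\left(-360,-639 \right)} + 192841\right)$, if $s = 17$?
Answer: $-41958410179$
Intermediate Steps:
$M{\left(A,k \right)} = 136$ ($M{\left(A,k \right)} = 17 \cdot 8 = 136$)
$\left(-381882 + 164455\right) \left(M{\left(-360,-639 \right)} + 192841\right) = \left(-381882 + 164455\right) \left(136 + 192841\right) = \left(-217427\right) 192977 = -41958410179$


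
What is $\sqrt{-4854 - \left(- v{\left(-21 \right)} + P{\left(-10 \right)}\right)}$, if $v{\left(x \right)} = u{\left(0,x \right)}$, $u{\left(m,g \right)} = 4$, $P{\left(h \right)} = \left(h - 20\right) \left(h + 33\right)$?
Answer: $8 i \sqrt{65} \approx 64.498 i$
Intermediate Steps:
$P{\left(h \right)} = \left(-20 + h\right) \left(33 + h\right)$
$v{\left(x \right)} = 4$
$\sqrt{-4854 - \left(- v{\left(-21 \right)} + P{\left(-10 \right)}\right)} = \sqrt{-4854 + \left(4 - \left(-660 + \left(-10\right)^{2} + 13 \left(-10\right)\right)\right)} = \sqrt{-4854 + \left(4 - \left(-660 + 100 - 130\right)\right)} = \sqrt{-4854 + \left(4 - -690\right)} = \sqrt{-4854 + \left(4 + 690\right)} = \sqrt{-4854 + 694} = \sqrt{-4160} = 8 i \sqrt{65}$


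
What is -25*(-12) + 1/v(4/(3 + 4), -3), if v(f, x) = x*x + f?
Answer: 20107/67 ≈ 300.10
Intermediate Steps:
v(f, x) = f + x² (v(f, x) = x² + f = f + x²)
-25*(-12) + 1/v(4/(3 + 4), -3) = -25*(-12) + 1/(4/(3 + 4) + (-3)²) = 300 + 1/(4/7 + 9) = 300 + 1/(67/7) = 300 + 7/67 = 20107/67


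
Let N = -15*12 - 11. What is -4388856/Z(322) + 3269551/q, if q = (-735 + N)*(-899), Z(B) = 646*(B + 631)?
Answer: -48257313859/15073606718 ≈ -3.2014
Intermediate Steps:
N = -191 (N = -180 - 11 = -191)
Z(B) = 407626 + 646*B (Z(B) = 646*(631 + B) = 407626 + 646*B)
q = 832474 (q = (-735 - 191)*(-899) = -926*(-899) = 832474)
-4388856/Z(322) + 3269551/q = -4388856/(407626 + 646*322) + 3269551/832474 = -4388856/(407626 + 208012) + 3269551*(1/832474) = -4388856/615638 + 3269551/832474 = -4388856*1/615638 + 3269551/832474 = -129084/18107 + 3269551/832474 = -48257313859/15073606718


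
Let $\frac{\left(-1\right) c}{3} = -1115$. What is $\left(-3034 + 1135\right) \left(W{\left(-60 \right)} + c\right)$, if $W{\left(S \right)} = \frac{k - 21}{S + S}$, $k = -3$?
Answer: $- \frac{31762674}{5} \approx -6.3525 \cdot 10^{6}$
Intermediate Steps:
$c = 3345$ ($c = \left(-3\right) \left(-1115\right) = 3345$)
$W{\left(S \right)} = - \frac{12}{S}$ ($W{\left(S \right)} = \frac{-3 - 21}{S + S} = - \frac{24}{2 S} = - 24 \frac{1}{2 S} = - \frac{12}{S}$)
$\left(-3034 + 1135\right) \left(W{\left(-60 \right)} + c\right) = \left(-3034 + 1135\right) \left(- \frac{12}{-60} + 3345\right) = - 1899 \left(\left(-12\right) \left(- \frac{1}{60}\right) + 3345\right) = - 1899 \left(\frac{1}{5} + 3345\right) = \left(-1899\right) \frac{16726}{5} = - \frac{31762674}{5}$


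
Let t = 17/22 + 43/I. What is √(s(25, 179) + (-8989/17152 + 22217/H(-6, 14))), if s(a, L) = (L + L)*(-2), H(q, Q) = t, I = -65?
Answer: √5784262345764393/170448 ≈ 446.20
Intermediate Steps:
t = 159/1430 (t = 17/22 + 43/(-65) = 17*(1/22) + 43*(-1/65) = 17/22 - 43/65 = 159/1430 ≈ 0.11119)
H(q, Q) = 159/1430
s(a, L) = -4*L (s(a, L) = (2*L)*(-2) = -4*L)
√(s(25, 179) + (-8989/17152 + 22217/H(-6, 14))) = √(-4*179 + (-8989/17152 + 22217/(159/1430))) = √(-716 + (-8989*1/17152 + 22217*(1430/159))) = √(-716 + (-8989/17152 + 31770310/159)) = √(-716 + 544922927869/2727168) = √(542970275581/2727168) = √5784262345764393/170448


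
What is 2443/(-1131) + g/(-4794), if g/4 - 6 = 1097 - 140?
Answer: -2678059/903669 ≈ -2.9635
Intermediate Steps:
g = 3852 (g = 24 + 4*(1097 - 140) = 24 + 4*957 = 24 + 3828 = 3852)
2443/(-1131) + g/(-4794) = 2443/(-1131) + 3852/(-4794) = 2443*(-1/1131) + 3852*(-1/4794) = -2443/1131 - 642/799 = -2678059/903669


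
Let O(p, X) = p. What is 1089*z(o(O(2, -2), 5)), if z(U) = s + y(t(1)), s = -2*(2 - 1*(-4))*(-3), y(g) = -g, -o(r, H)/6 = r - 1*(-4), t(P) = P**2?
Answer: 38115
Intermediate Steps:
o(r, H) = -24 - 6*r (o(r, H) = -6*(r - 1*(-4)) = -6*(r + 4) = -6*(4 + r) = -24 - 6*r)
s = 36 (s = -2*(2 + 4)*(-3) = -2*6*(-3) = -12*(-3) = 36)
z(U) = 35 (z(U) = 36 - 1*1**2 = 36 - 1*1 = 36 - 1 = 35)
1089*z(o(O(2, -2), 5)) = 1089*35 = 38115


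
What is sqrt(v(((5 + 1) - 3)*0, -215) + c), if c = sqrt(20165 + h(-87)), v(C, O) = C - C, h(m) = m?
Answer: 20078**(1/4) ≈ 11.904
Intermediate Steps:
v(C, O) = 0
c = sqrt(20078) (c = sqrt(20165 - 87) = sqrt(20078) ≈ 141.70)
sqrt(v(((5 + 1) - 3)*0, -215) + c) = sqrt(0 + sqrt(20078)) = sqrt(sqrt(20078)) = 20078**(1/4)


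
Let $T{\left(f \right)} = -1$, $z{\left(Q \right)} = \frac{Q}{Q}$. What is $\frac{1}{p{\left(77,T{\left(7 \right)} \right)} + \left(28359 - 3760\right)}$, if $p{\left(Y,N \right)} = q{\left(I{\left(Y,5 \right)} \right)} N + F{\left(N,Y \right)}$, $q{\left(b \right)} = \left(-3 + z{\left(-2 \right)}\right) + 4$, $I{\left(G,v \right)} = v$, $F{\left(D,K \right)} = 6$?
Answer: $\frac{1}{24603} \approx 4.0645 \cdot 10^{-5}$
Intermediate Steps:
$z{\left(Q \right)} = 1$
$q{\left(b \right)} = 2$ ($q{\left(b \right)} = \left(-3 + 1\right) + 4 = -2 + 4 = 2$)
$p{\left(Y,N \right)} = 6 + 2 N$ ($p{\left(Y,N \right)} = 2 N + 6 = 6 + 2 N$)
$\frac{1}{p{\left(77,T{\left(7 \right)} \right)} + \left(28359 - 3760\right)} = \frac{1}{\left(6 + 2 \left(-1\right)\right) + \left(28359 - 3760\right)} = \frac{1}{\left(6 - 2\right) + \left(28359 - 3760\right)} = \frac{1}{4 + 24599} = \frac{1}{24603}$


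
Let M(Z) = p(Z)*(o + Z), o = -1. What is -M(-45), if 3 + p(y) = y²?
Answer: 93012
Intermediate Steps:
p(y) = -3 + y²
M(Z) = (-1 + Z)*(-3 + Z²) (M(Z) = (-3 + Z²)*(-1 + Z) = (-1 + Z)*(-3 + Z²))
-M(-45) = -(-1 - 45)*(-3 + (-45)²) = -(-46)*(-3 + 2025) = -(-46)*2022 = -1*(-93012) = 93012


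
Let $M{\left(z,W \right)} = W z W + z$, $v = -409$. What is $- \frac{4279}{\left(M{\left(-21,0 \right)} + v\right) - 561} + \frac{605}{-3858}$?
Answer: $\frac{15908827}{3823278} \approx 4.161$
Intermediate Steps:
$M{\left(z,W \right)} = z + z W^{2}$ ($M{\left(z,W \right)} = z W^{2} + z = z + z W^{2}$)
$- \frac{4279}{\left(M{\left(-21,0 \right)} + v\right) - 561} + \frac{605}{-3858} = - \frac{4279}{\left(- 21 \left(1 + 0^{2}\right) - 409\right) - 561} + \frac{605}{-3858} = - \frac{4279}{\left(- 21 \left(1 + 0\right) - 409\right) - 561} + 605 \left(- \frac{1}{3858}\right) = - \frac{4279}{\left(\left(-21\right) 1 - 409\right) - 561} - \frac{605}{3858} = - \frac{4279}{\left(-21 - 409\right) - 561} - \frac{605}{3858} = - \frac{4279}{-430 - 561} - \frac{605}{3858} = - \frac{4279}{-991} - \frac{605}{3858} = \left(-4279\right) \left(- \frac{1}{991}\right) - \frac{605}{3858} = \frac{4279}{991} - \frac{605}{3858} = \frac{15908827}{3823278}$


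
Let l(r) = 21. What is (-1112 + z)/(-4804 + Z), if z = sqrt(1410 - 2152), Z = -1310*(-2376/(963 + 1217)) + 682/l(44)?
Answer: 1272684/3826915 - 2289*I*sqrt(742)/7653830 ≈ 0.33256 - 0.0081465*I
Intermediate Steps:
Z = 3342526/2289 (Z = -1310*(-2376/(963 + 1217)) + 682/21 = -1310/(2180*(-1/2376)) + 682*(1/21) = -1310/(-545/594) + 682/21 = -1310*(-594/545) + 682/21 = 155628/109 + 682/21 = 3342526/2289 ≈ 1460.3)
z = I*sqrt(742) (z = sqrt(-742) = I*sqrt(742) ≈ 27.24*I)
(-1112 + z)/(-4804 + Z) = (-1112 + I*sqrt(742))/(-4804 + 3342526/2289) = (-1112 + I*sqrt(742))/(-7653830/2289) = (-1112 + I*sqrt(742))*(-2289/7653830) = 1272684/3826915 - 2289*I*sqrt(742)/7653830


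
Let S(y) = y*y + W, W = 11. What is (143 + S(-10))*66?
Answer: 16764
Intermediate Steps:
S(y) = 11 + y**2 (S(y) = y*y + 11 = y**2 + 11 = 11 + y**2)
(143 + S(-10))*66 = (143 + (11 + (-10)**2))*66 = (143 + (11 + 100))*66 = (143 + 111)*66 = 254*66 = 16764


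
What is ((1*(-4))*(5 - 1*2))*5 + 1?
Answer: -59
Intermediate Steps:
((1*(-4))*(5 - 1*2))*5 + 1 = -4*(5 - 2)*5 + 1 = -4*3*5 + 1 = -12*5 + 1 = -60 + 1 = -59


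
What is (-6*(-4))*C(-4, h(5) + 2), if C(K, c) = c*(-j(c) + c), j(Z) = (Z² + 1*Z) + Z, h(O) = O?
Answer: -9408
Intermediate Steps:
j(Z) = Z² + 2*Z (j(Z) = (Z² + Z) + Z = (Z + Z²) + Z = Z² + 2*Z)
C(K, c) = c*(c - c*(2 + c)) (C(K, c) = c*(-c*(2 + c) + c) = c*(c - c*(2 + c)))
(-6*(-4))*C(-4, h(5) + 2) = (-6*(-4))*(-(5 + 2)²*(1 + (5 + 2))) = 24*(-1*7²*(1 + 7)) = 24*(-1*49*8) = 24*(-392) = -9408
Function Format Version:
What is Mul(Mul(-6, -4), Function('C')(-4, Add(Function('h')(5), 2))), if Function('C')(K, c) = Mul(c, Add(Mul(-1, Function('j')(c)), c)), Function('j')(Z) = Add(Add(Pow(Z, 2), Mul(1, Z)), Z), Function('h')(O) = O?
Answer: -9408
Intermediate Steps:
Function('j')(Z) = Add(Pow(Z, 2), Mul(2, Z)) (Function('j')(Z) = Add(Add(Pow(Z, 2), Z), Z) = Add(Add(Z, Pow(Z, 2)), Z) = Add(Pow(Z, 2), Mul(2, Z)))
Function('C')(K, c) = Mul(c, Add(c, Mul(-1, c, Add(2, c)))) (Function('C')(K, c) = Mul(c, Add(Mul(-1, Mul(c, Add(2, c))), c)) = Mul(c, Add(Mul(-1, c, Add(2, c)), c)) = Mul(c, Add(c, Mul(-1, c, Add(2, c)))))
Mul(Mul(-6, -4), Function('C')(-4, Add(Function('h')(5), 2))) = Mul(Mul(-6, -4), Mul(-1, Pow(Add(5, 2), 2), Add(1, Add(5, 2)))) = Mul(24, Mul(-1, Pow(7, 2), Add(1, 7))) = Mul(24, Mul(-1, 49, 8)) = Mul(24, -392) = -9408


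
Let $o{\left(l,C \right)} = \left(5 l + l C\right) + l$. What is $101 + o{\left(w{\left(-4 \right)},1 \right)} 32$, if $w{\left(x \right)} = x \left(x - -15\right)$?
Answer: $-9755$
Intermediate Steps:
$w{\left(x \right)} = x \left(15 + x\right)$ ($w{\left(x \right)} = x \left(x + 15\right) = x \left(15 + x\right)$)
$o{\left(l,C \right)} = 6 l + C l$ ($o{\left(l,C \right)} = \left(5 l + C l\right) + l = 6 l + C l$)
$101 + o{\left(w{\left(-4 \right)},1 \right)} 32 = 101 + - 4 \left(15 - 4\right) \left(6 + 1\right) 32 = 101 + \left(-4\right) 11 \cdot 7 \cdot 32 = 101 + \left(-44\right) 7 \cdot 32 = 101 - 9856 = -9755$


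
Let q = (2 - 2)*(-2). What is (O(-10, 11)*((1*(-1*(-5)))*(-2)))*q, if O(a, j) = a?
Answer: 0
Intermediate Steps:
q = 0 (q = 0*(-2) = 0)
(O(-10, 11)*((1*(-1*(-5)))*(-2)))*q = -10*1*(-1*(-5))*(-2)*0 = -10*1*5*(-2)*0 = -50*(-2)*0 = -10*(-10)*0 = 100*0 = 0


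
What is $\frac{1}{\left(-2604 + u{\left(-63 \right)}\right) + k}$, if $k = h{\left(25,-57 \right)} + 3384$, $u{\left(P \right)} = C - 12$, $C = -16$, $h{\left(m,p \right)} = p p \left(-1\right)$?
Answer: $- \frac{1}{2497} \approx -0.00040048$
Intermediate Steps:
$h{\left(m,p \right)} = - p^{2}$ ($h{\left(m,p \right)} = p^{2} \left(-1\right) = - p^{2}$)
$u{\left(P \right)} = -28$ ($u{\left(P \right)} = -16 - 12 = -28$)
$k = 135$ ($k = - \left(-57\right)^{2} + 3384 = \left(-1\right) 3249 + 3384 = -3249 + 3384 = 135$)
$\frac{1}{\left(-2604 + u{\left(-63 \right)}\right) + k} = \frac{1}{\left(-2604 - 28\right) + 135} = \frac{1}{-2632 + 135} = \frac{1}{-2497} = - \frac{1}{2497}$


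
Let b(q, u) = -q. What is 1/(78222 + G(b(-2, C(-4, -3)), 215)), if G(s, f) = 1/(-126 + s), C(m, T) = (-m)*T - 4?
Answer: 124/9699527 ≈ 1.2784e-5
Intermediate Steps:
C(m, T) = -4 - T*m (C(m, T) = -T*m - 4 = -4 - T*m)
1/(78222 + G(b(-2, C(-4, -3)), 215)) = 1/(78222 + 1/(-126 - 1*(-2))) = 1/(78222 + 1/(-126 + 2)) = 1/(78222 + 1/(-124)) = 1/(78222 - 1/124) = 1/(9699527/124) = 124/9699527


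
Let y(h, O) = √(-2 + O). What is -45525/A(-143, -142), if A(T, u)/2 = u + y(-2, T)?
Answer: 3232275/20309 + 45525*I*√145/40618 ≈ 159.15 + 13.496*I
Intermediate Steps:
A(T, u) = 2*u + 2*√(-2 + T) (A(T, u) = 2*(u + √(-2 + T)) = 2*u + 2*√(-2 + T))
-45525/A(-143, -142) = -45525/(2*(-142) + 2*√(-2 - 143)) = -45525/(-284 + 2*√(-145)) = -45525/(-284 + 2*(I*√145)) = -45525/(-284 + 2*I*√145)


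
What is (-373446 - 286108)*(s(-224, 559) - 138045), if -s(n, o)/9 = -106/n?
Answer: 728407527387/8 ≈ 9.1051e+10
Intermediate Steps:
s(n, o) = 954/n (s(n, o) = -(-954)/n = 954/n)
(-373446 - 286108)*(s(-224, 559) - 138045) = (-373446 - 286108)*(954/(-224) - 138045) = -659554*(954*(-1/224) - 138045) = -659554*(-477/112 - 138045) = -659554*(-15461517/112) = 728407527387/8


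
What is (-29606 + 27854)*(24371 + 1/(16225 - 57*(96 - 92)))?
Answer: -683039779776/15997 ≈ -4.2698e+7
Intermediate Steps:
(-29606 + 27854)*(24371 + 1/(16225 - 57*(96 - 92))) = -1752*(24371 + 1/(16225 - 57*4)) = -1752*(24371 + 1/(16225 - 228)) = -1752*(24371 + 1/15997) = -1752*389862888/15997 = -683039779776/15997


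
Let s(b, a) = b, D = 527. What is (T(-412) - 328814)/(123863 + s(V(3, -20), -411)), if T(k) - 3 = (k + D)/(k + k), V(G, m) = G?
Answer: -270940379/102065584 ≈ -2.6546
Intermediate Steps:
T(k) = 3 + (527 + k)/(2*k) (T(k) = 3 + (k + 527)/(k + k) = 3 + (527 + k)/((2*k)) = 3 + (527 + k)*(1/(2*k)) = 3 + (527 + k)/(2*k))
(T(-412) - 328814)/(123863 + s(V(3, -20), -411)) = ((½)*(527 + 7*(-412))/(-412) - 328814)/(123863 + 3) = ((½)*(-1/412)*(527 - 2884) - 328814)/123866 = ((½)*(-1/412)*(-2357) - 328814)*(1/123866) = (2357/824 - 328814)*(1/123866) = -270940379/824*1/123866 = -270940379/102065584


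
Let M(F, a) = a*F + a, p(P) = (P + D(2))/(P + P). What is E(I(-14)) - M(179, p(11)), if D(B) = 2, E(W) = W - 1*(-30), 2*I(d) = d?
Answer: -917/11 ≈ -83.364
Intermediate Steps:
I(d) = d/2
E(W) = 30 + W (E(W) = W + 30 = 30 + W)
p(P) = (2 + P)/(2*P) (p(P) = (P + 2)/(P + P) = (2 + P)/((2*P)) = (2 + P)*(1/(2*P)) = (2 + P)/(2*P))
M(F, a) = a + F*a (M(F, a) = F*a + a = a + F*a)
E(I(-14)) - M(179, p(11)) = (30 + (½)*(-14)) - (½)*(2 + 11)/11*(1 + 179) = (30 - 7) - (½)*(1/11)*13*180 = 23 - 13*180/22 = 23 - 1*1170/11 = 23 - 1170/11 = -917/11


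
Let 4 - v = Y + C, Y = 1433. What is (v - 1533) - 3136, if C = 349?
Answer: -6447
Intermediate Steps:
v = -1778 (v = 4 - (1433 + 349) = 4 - 1*1782 = 4 - 1782 = -1778)
(v - 1533) - 3136 = (-1778 - 1533) - 3136 = -3311 - 3136 = -6447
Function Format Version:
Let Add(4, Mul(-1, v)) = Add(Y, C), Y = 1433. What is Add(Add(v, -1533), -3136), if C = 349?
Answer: -6447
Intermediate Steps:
v = -1778 (v = Add(4, Mul(-1, Add(1433, 349))) = Add(4, Mul(-1, 1782)) = Add(4, -1782) = -1778)
Add(Add(v, -1533), -3136) = Add(Add(-1778, -1533), -3136) = Add(-3311, -3136) = -6447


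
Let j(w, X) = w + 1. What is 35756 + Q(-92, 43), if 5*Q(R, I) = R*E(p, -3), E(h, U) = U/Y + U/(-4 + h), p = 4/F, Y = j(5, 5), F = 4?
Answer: 178734/5 ≈ 35747.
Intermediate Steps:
j(w, X) = 1 + w
Y = 6 (Y = 1 + 5 = 6)
p = 1 (p = 4/4 = 4*(¼) = 1)
E(h, U) = U/6 + U/(-4 + h)
Q(R, I) = R/10 (Q(R, I) = (R*((⅙)*(-3)*(2 + 1)/(-4 + 1)))/5 = (R*((⅙)*(-3)*3/(-3)))/5 = (R*((⅙)*(-3)*(-⅓)*3))/5 = (R*(½))/5 = (R/2)/5 = R/10)
35756 + Q(-92, 43) = 35756 + (⅒)*(-92) = 35756 - 46/5 = 178734/5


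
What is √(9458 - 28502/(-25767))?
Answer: 2*√174451743011/8589 ≈ 97.258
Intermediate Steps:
√(9458 - 28502/(-25767)) = √(9458 - 28502*(-1/25767)) = √(9458 + 28502/25767) = √(243732788/25767) = 2*√174451743011/8589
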